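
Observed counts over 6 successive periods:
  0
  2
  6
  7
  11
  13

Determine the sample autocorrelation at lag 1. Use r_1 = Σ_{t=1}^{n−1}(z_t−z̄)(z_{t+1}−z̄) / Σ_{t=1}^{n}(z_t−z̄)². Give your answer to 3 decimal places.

Mean z̄ = (0 + 2 + 6 + 7 + 11 + 13)/6 = 6.5000
Deviations from mean: -6.5000, -4.5000, -0.5000, 0.5000, 4.5000, 6.5000
Numerator Σ_{t=1}^{5}(z_t−z̄)(z_{t+1}−z̄) = 62.7500
Denominator Σ(z_t−z̄)² = 125.5000
r_1 = 62.7500 / 125.5000 = 0.500

0.500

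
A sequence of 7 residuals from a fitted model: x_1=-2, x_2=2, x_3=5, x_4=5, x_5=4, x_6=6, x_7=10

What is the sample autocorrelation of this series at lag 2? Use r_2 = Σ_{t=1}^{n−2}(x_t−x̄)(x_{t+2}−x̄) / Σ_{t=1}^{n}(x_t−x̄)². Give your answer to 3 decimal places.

Mean x̄ = (-2 + 2 + 5 + 5 + 4 + 6 + 10)/7 = 4.2857
Deviations from mean: -6.2857, -2.2857, 0.7143, 0.7143, -0.2857, 1.7143, 5.7143
Numerator Σ_{t=1}^{5}(x_t−x̄)(x_{t+2}−x̄) = -6.7347
Denominator Σ(x_t−x̄)² = 81.4286
r_2 = -6.7347 / 81.4286 = -0.083

-0.083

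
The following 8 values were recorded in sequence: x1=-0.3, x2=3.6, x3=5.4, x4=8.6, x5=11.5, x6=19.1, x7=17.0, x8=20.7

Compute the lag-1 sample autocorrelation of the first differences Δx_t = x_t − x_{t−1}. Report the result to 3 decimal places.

First differences Δx: 3.9, 1.8, 3.2, 2.9, 7.6, -2.1, 3.7
Mean of differences = 3.0000
Numerator Σ(Δx_t−Δx̄)(Δx_{t+1}−Δx̄) = -28.8300
Denominator Σ(Δx_t−Δx̄)² = 49.9600
r_1(Δx) = -28.8300 / 49.9600 = -0.577

-0.577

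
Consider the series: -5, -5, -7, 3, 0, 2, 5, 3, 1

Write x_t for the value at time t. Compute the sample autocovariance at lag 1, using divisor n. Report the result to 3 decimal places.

Mean x̄ = (-5 − 5 − 7 + 3 + 0 + 2 + 5 + 3 + 1)/9 = -0.3333
Σ_{t=1}^{8}(x_t−x̄)(x_{t+1}−x̄) = 67.2222
γ_1 = 67.2222 / 9 = 7.469

7.469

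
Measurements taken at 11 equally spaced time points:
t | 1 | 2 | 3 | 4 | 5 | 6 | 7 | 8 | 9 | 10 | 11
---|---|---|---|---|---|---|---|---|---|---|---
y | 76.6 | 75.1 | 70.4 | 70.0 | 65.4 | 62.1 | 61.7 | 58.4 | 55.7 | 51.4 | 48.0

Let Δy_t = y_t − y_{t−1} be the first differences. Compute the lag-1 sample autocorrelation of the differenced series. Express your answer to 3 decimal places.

First differences Δy: -1.5, -4.7, -0.4, -4.6, -3.3, -0.4, -3.3, -2.7, -4.3, -3.4
Mean of differences = -2.8600
Numerator Σ(Δy_t−Δȳ)(Δy_{t+1}−Δȳ) = -12.2316
Denominator Σ(Δy_t−Δȳ)² = 23.1440
r_1(Δy) = -12.2316 / 23.1440 = -0.528

-0.528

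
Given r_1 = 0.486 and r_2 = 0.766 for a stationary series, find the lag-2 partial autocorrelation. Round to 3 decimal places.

0.694

φ_{22} = (r_2 − r_1²) / (1 − r_1²)
r_1² = (0.486)² = 0.236196
Numerator = 0.766 − 0.2362 = 0.5298; denominator = 1 − 0.2362 = 0.7638
φ_{22} = 0.5298 / 0.7638 = 0.694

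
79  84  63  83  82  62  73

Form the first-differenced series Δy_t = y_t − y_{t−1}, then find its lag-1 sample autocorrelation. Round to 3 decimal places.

First differences Δy: 5, -21, 20, -1, -20, 11
Mean of differences = -1.0000
Numerator Σ(Δy_t−Δȳ)(Δy_{t+1}−Δȳ) = -768.0000
Denominator Σ(Δy_t−Δȳ)² = 1382.0000
r_1(Δy) = -768.0000 / 1382.0000 = -0.556

-0.556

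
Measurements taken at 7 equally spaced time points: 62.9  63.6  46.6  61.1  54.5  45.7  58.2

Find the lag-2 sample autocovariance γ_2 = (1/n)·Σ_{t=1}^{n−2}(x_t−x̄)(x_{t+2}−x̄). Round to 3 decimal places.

-9.621

Mean x̄ = (62.9 + 63.6 + 46.6 + 61.1 + 54.5 + 45.7 + 58.2)/7 = 56.0857
Σ_{t=1}^{5}(x_t−x̄)(x_{t+2}−x̄) = -67.3476
γ_2 = -67.3476 / 7 = -9.621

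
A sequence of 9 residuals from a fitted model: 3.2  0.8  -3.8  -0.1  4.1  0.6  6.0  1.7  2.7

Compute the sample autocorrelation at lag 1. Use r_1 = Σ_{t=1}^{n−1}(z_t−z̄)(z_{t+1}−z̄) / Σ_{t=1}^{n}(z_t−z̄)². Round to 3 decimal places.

Mean z̄ = (3.2 + 0.8 − 3.8 − 0.1 + 4.1 + 0.6 + 6.0 + 1.7 + 2.7)/9 = 1.6889
Numerator Σ_{t=1}^{8}(z_t−z̄)(z_{t+1}−z̄) = 1.7810
Denominator Σ(z_t−z̄)² = 63.0089
r_1 = 1.7810 / 63.0089 = 0.028

0.028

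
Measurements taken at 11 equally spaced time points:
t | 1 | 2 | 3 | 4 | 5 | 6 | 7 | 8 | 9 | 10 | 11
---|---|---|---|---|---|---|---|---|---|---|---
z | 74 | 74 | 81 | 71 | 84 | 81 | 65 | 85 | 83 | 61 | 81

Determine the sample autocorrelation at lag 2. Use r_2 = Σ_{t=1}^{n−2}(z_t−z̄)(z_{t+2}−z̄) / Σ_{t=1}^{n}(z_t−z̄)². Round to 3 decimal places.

Mean z̄ = (74 + 74 + 81 + 71 + 84 + 81 + 65 + 85 + 83 + 61 + 81)/11 = 76.3636
Numerator Σ_{t=1}^{9}(z_t−z̄)(z_{t+2}−z̄) = -211.8099
Denominator Σ(z_t−z̄)² = 646.5455
r_2 = -211.8099 / 646.5455 = -0.328

-0.328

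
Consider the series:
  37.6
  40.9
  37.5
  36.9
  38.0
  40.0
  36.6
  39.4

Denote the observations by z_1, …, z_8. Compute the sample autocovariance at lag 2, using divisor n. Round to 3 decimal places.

-0.350

Mean z̄ = (37.6 + 40.9 + 37.5 + 36.9 + 38.0 + 40.0 + 36.6 + 39.4)/8 = 38.3625
Σ_{t=1}^{6}(z_t−z̄)(z_{t+2}−z̄) = -2.7978
γ_2 = -2.7978 / 8 = -0.350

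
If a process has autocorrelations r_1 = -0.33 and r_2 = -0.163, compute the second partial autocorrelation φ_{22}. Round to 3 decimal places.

φ_{22} = (r_2 − r_1²) / (1 − r_1²)
r_1² = (-0.33)² = 0.1089
Numerator = -0.163 − 0.1089 = -0.2719; denominator = 1 − 0.1089 = 0.8911
φ_{22} = -0.2719 / 0.8911 = -0.305

-0.305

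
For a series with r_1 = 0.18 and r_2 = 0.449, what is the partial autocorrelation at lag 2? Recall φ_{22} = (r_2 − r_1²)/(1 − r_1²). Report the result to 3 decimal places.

φ_{22} = (r_2 − r_1²) / (1 − r_1²)
r_1² = (0.18)² = 0.0324
Numerator = 0.449 − 0.0324 = 0.4166; denominator = 1 − 0.0324 = 0.9676
φ_{22} = 0.4166 / 0.9676 = 0.431

0.431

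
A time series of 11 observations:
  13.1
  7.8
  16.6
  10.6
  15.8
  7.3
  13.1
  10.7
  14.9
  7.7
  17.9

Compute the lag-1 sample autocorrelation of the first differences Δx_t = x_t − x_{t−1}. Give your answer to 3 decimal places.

First differences Δx: -5.3, 8.8, -6.0, 5.2, -8.5, 5.8, -2.4, 4.2, -7.2, 10.2
Mean of differences = 0.4800
Numerator Σ(Δx_t−Δx̄)(Δx_{t+1}−Δx̄) = -352.0024
Denominator Σ(Δx_t−Δx̄)² = 451.4360
r_1(Δx) = -352.0024 / 451.4360 = -0.780

-0.780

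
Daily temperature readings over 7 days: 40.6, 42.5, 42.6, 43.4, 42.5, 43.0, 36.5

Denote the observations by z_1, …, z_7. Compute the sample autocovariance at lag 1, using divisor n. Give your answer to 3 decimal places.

-0.339

Mean z̄ = (40.6 + 42.5 + 42.6 + 43.4 + 42.5 + 43.0 + 36.5)/7 = 41.5857
Deviations: -0.9857, 0.9143, 1.0143, 1.8143, 0.9143, 1.4143, -5.0857
Σ_{t=1}^{6}(z_t−z̄)(z_{t+1}−z̄) = -2.3745
γ_1 = -2.3745 / 7 = -0.339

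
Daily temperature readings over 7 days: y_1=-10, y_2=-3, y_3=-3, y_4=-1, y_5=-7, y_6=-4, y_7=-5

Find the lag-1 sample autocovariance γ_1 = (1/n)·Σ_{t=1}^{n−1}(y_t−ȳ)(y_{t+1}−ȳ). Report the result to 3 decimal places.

Mean ȳ = (-10 − 3 − 3 − 1 − 7 − 4 − 5)/7 = -4.7143
Σ_{t=1}^{6}(y_t−ȳ)(y_{t+1}−ȳ) = -10.0816
γ_1 = -10.0816 / 7 = -1.440

-1.440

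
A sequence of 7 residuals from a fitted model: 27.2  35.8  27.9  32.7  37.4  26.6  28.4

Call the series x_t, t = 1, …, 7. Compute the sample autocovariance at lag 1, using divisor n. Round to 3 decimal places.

Mean x̄ = (27.2 + 35.8 + 27.9 + 32.7 + 37.4 + 26.6 + 28.4)/7 = 30.8571
Σ_{t=1}^{6}(x_t−x̄)(x_{t+1}−x̄) = -43.4790
γ_1 = -43.4790 / 7 = -6.211

-6.211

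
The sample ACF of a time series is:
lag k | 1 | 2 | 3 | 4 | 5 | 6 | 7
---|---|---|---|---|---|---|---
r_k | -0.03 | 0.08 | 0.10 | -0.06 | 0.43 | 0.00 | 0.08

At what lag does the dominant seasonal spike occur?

5

The largest autocorrelation is r_5 = 0.43; the remaining lags stay at or below 0.10.
The dominant spike at lag 5 indicates a seasonal period of 5.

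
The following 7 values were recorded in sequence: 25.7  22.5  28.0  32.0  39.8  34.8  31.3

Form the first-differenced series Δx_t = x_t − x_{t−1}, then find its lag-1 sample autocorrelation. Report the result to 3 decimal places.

First differences Δx: -3.2, 5.5, 4.0, 7.8, -5.0, -3.5
Mean of differences = 0.9333
Numerator Σ(Δx_t−Δx̄)(Δx_{t+1}−Δx̄) = 1.7489
Denominator Σ(Δx_t−Δx̄)² = 149.3533
r_1(Δx) = 1.7489 / 149.3533 = 0.012

0.012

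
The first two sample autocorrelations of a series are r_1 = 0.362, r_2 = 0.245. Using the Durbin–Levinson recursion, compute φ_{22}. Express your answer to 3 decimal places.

0.131

φ_{22} = (r_2 − r_1²) / (1 − r_1²)
r_1² = (0.362)² = 0.131044
Numerator = 0.245 − 0.1310 = 0.1140; denominator = 1 − 0.1310 = 0.8690
φ_{22} = 0.1140 / 0.8690 = 0.131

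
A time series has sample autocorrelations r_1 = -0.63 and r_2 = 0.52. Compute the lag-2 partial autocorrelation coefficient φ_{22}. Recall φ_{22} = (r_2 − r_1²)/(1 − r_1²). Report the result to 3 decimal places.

0.204

φ_{22} = (r_2 − r_1²) / (1 − r_1²)
r_1² = (-0.63)² = 0.3969
Numerator = 0.52 − 0.3969 = 0.1231; denominator = 1 − 0.3969 = 0.6031
φ_{22} = 0.1231 / 0.6031 = 0.204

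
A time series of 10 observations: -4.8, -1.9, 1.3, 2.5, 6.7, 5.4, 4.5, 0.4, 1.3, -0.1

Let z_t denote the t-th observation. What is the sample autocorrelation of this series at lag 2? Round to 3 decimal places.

0.120

Mean z̄ = (-4.8 − 1.9 + 1.3 + 2.5 + 6.7 + 5.4 + 4.5 + 0.4 + 1.3 − 0.1)/10 = 1.5300
Numerator Σ_{t=1}^{8}(z_t−z̄)(z_{t+2}−z̄) = 12.8342
Denominator Σ(z_t−z̄)² = 107.3410
r_2 = 12.8342 / 107.3410 = 0.120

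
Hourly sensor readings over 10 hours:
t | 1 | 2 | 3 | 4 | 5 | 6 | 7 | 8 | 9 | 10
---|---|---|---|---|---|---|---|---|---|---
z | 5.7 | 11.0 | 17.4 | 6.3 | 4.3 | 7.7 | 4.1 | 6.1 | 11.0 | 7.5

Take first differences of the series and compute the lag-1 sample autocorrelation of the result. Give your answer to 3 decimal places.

-0.186

First differences Δz: 5.3, 6.4, -11.1, -2.0, 3.4, -3.6, 2.0, 4.9, -3.5
Mean of differences = 0.2000
Numerator Σ(Δz_t−Δz̄)(Δz_{t+1}−Δz̄) = -48.5500
Denominator Σ(Δz_t−Δz̄)² = 260.6800
r_1(Δz) = -48.5500 / 260.6800 = -0.186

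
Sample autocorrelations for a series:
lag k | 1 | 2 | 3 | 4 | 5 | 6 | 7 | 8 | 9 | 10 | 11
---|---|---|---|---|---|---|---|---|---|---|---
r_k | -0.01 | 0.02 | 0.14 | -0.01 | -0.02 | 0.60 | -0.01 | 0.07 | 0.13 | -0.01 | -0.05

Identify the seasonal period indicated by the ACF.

The largest autocorrelation is r_6 = 0.60; the remaining lags stay at or below 0.14.
The dominant spike at lag 6 indicates a seasonal period of 6.

6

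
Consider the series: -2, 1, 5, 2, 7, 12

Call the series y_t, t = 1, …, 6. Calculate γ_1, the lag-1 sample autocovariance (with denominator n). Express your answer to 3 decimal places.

5.190

Mean ȳ = (-2 + 1 + 5 + 2 + 7 + 12)/6 = 4.1667
Deviations: -6.1667, -3.1667, 0.8333, -2.1667, 2.8333, 7.8333
Σ_{t=1}^{5}(y_t−ȳ)(y_{t+1}−ȳ) = 31.1389
γ_1 = 31.1389 / 6 = 5.190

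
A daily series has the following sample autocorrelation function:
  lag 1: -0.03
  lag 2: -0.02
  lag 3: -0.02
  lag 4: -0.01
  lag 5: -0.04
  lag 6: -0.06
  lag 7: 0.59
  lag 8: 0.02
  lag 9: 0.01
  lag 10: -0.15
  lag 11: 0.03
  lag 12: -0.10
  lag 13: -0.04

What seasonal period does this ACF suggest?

7

The largest autocorrelation is r_7 = 0.59; the remaining lags stay at or below 0.03.
The dominant spike at lag 7 indicates a seasonal period of 7.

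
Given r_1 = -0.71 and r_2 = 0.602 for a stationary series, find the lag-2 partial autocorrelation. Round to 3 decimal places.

φ_{22} = (r_2 − r_1²) / (1 − r_1²)
r_1² = (-0.71)² = 0.5041
Numerator = 0.602 − 0.5041 = 0.0979; denominator = 1 − 0.5041 = 0.4959
φ_{22} = 0.0979 / 0.4959 = 0.197

0.197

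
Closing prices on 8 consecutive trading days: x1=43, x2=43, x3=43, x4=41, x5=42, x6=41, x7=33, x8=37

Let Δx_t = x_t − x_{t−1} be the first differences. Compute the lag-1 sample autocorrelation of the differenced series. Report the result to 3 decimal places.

-0.449

First differences Δx: 0, 0, -2, 1, -1, -8, 4
Mean of differences = -0.8571
Numerator Σ(Δx_t−Δx̄)(Δx_{t+1}−Δx̄) = -36.3061
Denominator Σ(Δx_t−Δx̄)² = 80.8571
r_1(Δx) = -36.3061 / 80.8571 = -0.449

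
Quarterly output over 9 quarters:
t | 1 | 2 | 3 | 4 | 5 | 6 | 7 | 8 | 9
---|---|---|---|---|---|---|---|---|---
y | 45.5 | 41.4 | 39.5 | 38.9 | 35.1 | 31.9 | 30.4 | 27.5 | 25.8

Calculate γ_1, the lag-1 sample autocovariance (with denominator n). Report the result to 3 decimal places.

Mean ȳ = (45.5 + 41.4 + 39.5 + 38.9 + 35.1 + 31.9 + 30.4 + 27.5 + 25.8)/9 = 35.1111
Σ_{t=1}^{8}(y_t−ȳ)(y_{t+1}−ȳ) = 231.4110
γ_1 = 231.4110 / 9 = 25.712

25.712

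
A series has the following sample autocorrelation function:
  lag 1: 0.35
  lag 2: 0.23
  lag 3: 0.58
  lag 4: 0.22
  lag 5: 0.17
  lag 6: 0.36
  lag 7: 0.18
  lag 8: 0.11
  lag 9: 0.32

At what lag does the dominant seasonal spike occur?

The largest autocorrelation is r_3 = 0.58, with a weaker echo at lag 6 (0.36); the remaining lags stay at or below 0.35. The elevated value at lag 1 (0.35), dropping to 0.23 at lag 2, reflects decaying short-term dependence rather than seasonality.
The dominant spike at lag 3 indicates a seasonal period of 3.

3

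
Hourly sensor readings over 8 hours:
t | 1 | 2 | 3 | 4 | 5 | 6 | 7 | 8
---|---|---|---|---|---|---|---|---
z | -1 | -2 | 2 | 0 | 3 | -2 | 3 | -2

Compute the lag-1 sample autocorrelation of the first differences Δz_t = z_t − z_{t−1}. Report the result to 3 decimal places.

First differences Δz: -1, 4, -2, 3, -5, 5, -5
Mean of differences = -0.1429
Numerator Σ(Δz_t−Δz̄)(Δz_{t+1}−Δz̄) = -82.3061
Denominator Σ(Δz_t−Δz̄)² = 104.8571
r_1(Δz) = -82.3061 / 104.8571 = -0.785

-0.785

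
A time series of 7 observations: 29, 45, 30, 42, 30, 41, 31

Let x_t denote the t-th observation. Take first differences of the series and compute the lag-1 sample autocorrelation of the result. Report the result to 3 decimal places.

First differences Δx: 16, -15, 12, -12, 11, -10
Mean of differences = 0.3333
Numerator Σ(Δx_t−Δx̄)(Δx_{t+1}−Δx̄) = -804.7778
Denominator Σ(Δx_t−Δx̄)² = 989.3333
r_1(Δx) = -804.7778 / 989.3333 = -0.813

-0.813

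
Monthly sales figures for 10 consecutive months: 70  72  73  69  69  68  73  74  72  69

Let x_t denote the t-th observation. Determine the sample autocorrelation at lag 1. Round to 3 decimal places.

Mean x̄ = (70 + 72 + 73 + 69 + 69 + 68 + 73 + 74 + 72 + 69)/10 = 70.9000
Numerator Σ_{t=1}^{9}(x_t−x̄)(x_{t+1}−x̄) = 8.1900
Denominator Σ(x_t−x̄)² = 40.9000
r_1 = 8.1900 / 40.9000 = 0.200

0.200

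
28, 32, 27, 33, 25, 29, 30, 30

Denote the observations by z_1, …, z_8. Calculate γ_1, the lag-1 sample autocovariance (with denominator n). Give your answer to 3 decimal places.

Mean z̄ = (28 + 32 + 27 + 33 + 25 + 29 + 30 + 30)/8 = 29.2500
Deviations: -1.2500, 2.7500, -2.2500, 3.7500, -4.2500, -0.2500, 0.7500, 0.7500
Σ_{t=1}^{7}(z_t−z̄)(z_{t+1}−z̄) = -32.5625
γ_1 = -32.5625 / 8 = -4.070

-4.070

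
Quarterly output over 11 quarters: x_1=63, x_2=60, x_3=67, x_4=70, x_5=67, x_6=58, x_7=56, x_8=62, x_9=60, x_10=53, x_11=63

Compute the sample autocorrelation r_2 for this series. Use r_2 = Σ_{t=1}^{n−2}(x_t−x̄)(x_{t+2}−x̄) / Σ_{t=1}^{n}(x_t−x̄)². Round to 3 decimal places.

-0.143

Mean x̄ = (63 + 60 + 67 + 70 + 67 + 58 + 56 + 62 + 60 + 53 + 63)/11 = 61.7273
Numerator Σ_{t=1}^{9}(x_t−x̄)(x_{t+2}−x̄) = -36.5124
Denominator Σ(x_t−x̄)² = 256.1818
r_2 = -36.5124 / 256.1818 = -0.143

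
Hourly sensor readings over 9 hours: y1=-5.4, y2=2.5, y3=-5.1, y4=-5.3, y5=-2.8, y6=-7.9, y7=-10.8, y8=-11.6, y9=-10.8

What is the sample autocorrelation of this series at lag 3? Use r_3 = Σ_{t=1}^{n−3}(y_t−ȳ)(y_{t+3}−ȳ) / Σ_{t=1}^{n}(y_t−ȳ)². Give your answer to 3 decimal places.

Mean ȳ = (-5.4 + 2.5 − 5.1 − 5.3 − 2.8 − 7.9 − 10.8 − 11.6 − 10.8)/9 = -6.3556
Σ(y_t−ȳ)(y_{t+3}−ȳ) = (1.0086) + (31.4864) + (-1.9391) + (-4.6914) + (-18.6469) + (6.8642) = 14.0819
Denominator Σ(y_t−ȳ)² = 164.0622
r_3 = 14.0819 / 164.0622 = 0.086

0.086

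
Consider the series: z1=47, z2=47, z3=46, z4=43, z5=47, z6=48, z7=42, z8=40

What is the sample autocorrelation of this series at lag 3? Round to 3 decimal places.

-0.017

Mean z̄ = (47 + 47 + 46 + 43 + 47 + 48 + 42 + 40)/8 = 45.0000
Deviations from mean: 2.0000, 2.0000, 1.0000, -2.0000, 2.0000, 3.0000, -3.0000, -5.0000
Σ(z_t−z̄)(z_{t+3}−z̄) = (-4.0000) + (4.0000) + (3.0000) + (6.0000) + (-10.0000) = -1.0000
Denominator Σ(z_t−z̄)² = 60.0000
r_3 = -1.0000 / 60.0000 = -0.017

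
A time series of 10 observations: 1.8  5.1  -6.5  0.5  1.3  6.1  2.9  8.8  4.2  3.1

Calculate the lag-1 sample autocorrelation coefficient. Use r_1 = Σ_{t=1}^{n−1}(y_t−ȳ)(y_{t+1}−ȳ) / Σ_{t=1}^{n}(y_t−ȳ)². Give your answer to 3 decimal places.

Mean ȳ = (1.8 + 5.1 − 6.5 + 0.5 + 1.3 + 6.1 + 2.9 + 8.8 + 4.2 + 3.1)/10 = 2.7300
Numerator Σ_{t=1}^{9}(y_t−ȳ)(y_{t+1}−ȳ) = 5.9451
Denominator Σ(y_t−ȳ)² = 149.2210
r_1 = 5.9451 / 149.2210 = 0.040

0.040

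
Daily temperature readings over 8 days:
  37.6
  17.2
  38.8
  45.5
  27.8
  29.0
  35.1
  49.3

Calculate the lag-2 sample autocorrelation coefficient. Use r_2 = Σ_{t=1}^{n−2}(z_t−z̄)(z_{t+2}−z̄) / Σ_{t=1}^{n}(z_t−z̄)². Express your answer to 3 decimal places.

-0.478

Mean z̄ = (37.6 + 17.2 + 38.8 + 45.5 + 27.8 + 29.0 + 35.1 + 49.3)/8 = 35.0375
Σ(z_t−z̄)(z_{t+2}−z̄) = (9.6414) + (-186.6248) + (-27.2311) + (-63.1673) + (-0.4523) + (-86.1098) = -353.9441
Denominator Σ(z_t−z̄)² = 740.6188
r_2 = -353.9441 / 740.6188 = -0.478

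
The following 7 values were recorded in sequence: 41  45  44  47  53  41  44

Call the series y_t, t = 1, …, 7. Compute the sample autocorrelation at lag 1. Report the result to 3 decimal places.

Mean ȳ = (41 + 45 + 44 + 47 + 53 + 41 + 44)/7 = 45.0000
Deviations from mean: -4.0000, 0.0000, -1.0000, 2.0000, 8.0000, -4.0000, -1.0000
Σ(y_t−ȳ)(y_{t+1}−ȳ) = (0.0000) + (0.0000) + (-2.0000) + (16.0000) + (-32.0000) + (4.0000) = -14.0000
Denominator Σ(y_t−ȳ)² = 102.0000
r_1 = -14.0000 / 102.0000 = -0.137

-0.137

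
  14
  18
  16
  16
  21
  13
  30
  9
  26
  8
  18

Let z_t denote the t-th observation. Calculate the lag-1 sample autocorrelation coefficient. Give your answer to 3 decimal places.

-0.777

Mean z̄ = (14 + 18 + 16 + 16 + 21 + 13 + 30 + 9 + 26 + 8 + 18)/11 = 17.1818
Numerator Σ_{t=1}^{10}(z_t−z̄)(z_{t+1}−z̄) = -341.7603
Denominator Σ(z_t−z̄)² = 439.6364
r_1 = -341.7603 / 439.6364 = -0.777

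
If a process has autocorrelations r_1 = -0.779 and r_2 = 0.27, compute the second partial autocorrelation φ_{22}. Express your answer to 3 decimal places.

-0.857

φ_{22} = (r_2 − r_1²) / (1 − r_1²)
r_1² = (-0.779)² = 0.606841
Numerator = 0.27 − 0.6068 = -0.3368; denominator = 1 − 0.6068 = 0.3932
φ_{22} = -0.3368 / 0.3932 = -0.857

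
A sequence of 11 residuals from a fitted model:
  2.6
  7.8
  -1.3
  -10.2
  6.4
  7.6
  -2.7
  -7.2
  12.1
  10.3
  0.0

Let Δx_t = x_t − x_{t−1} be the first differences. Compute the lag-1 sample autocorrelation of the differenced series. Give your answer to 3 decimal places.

First differences Δx: 5.2, -9.1, -8.9, 16.6, 1.2, -10.3, -4.5, 19.3, -1.8, -10.3
Mean of differences = -0.2600
Numerator Σ(Δx_t−Δx̄)(Δx_{t+1}−Δx̄) = -162.6276
Denominator Σ(Δx_t−Δx̄)² = 1073.5440
r_1(Δx) = -162.6276 / 1073.5440 = -0.151

-0.151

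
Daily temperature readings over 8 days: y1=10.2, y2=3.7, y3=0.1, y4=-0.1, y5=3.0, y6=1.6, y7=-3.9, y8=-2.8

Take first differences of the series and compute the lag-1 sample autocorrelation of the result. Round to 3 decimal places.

0.044

First differences Δy: -6.5, -3.6, -0.2, 3.1, -1.4, -5.5, 1.1
Mean of differences = -1.8571
Numerator Σ(Δy_t−Δȳ)(Δy_{t+1}−Δȳ) = 3.2467
Denominator Σ(Δy_t−Δȳ)² = 74.1371
r_1(Δy) = 3.2467 / 74.1371 = 0.044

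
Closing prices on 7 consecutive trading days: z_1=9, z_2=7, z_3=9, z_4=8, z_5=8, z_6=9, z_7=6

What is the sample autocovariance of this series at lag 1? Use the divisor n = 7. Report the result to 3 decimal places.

-0.571

Mean z̄ = (9 + 7 + 9 + 8 + 8 + 9 + 6)/7 = 8.0000
Deviations: 1.0000, -1.0000, 1.0000, 0.0000, 0.0000, 1.0000, -2.0000
Σ_{t=1}^{6}(z_t−z̄)(z_{t+1}−z̄) = -4.0000
γ_1 = -4.0000 / 7 = -0.571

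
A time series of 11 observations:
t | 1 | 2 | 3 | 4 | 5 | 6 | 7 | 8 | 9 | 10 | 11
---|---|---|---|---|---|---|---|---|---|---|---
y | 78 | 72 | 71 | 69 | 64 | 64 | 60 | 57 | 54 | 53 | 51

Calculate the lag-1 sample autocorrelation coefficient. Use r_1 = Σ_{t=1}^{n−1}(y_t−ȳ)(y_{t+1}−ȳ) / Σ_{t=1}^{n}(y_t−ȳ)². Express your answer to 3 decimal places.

0.695

Mean ȳ = (78 + 72 + 71 + 69 + 64 + 64 + 60 + 57 + 54 + 53 + 51)/11 = 63.0000
Numerator Σ_{t=1}^{10}(y_t−ȳ)(y_{t+1}−ȳ) = 541.0000
Denominator Σ(y_t−ȳ)² = 778.0000
r_1 = 541.0000 / 778.0000 = 0.695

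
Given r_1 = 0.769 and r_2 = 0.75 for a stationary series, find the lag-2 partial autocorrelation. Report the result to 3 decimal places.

φ_{22} = (r_2 − r_1²) / (1 − r_1²)
r_1² = (0.769)² = 0.591361
Numerator = 0.75 − 0.5914 = 0.1586; denominator = 1 − 0.5914 = 0.4086
φ_{22} = 0.1586 / 0.4086 = 0.388

0.388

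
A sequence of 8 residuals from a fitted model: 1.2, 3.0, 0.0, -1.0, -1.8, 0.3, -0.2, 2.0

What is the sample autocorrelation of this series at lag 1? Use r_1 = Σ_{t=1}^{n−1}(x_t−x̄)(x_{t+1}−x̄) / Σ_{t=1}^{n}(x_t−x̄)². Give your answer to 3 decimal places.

0.236

Mean x̄ = (1.2 + 3.0 + 0.0 − 1.0 − 1.8 + 0.3 − 0.2 + 2.0)/8 = 0.4375
Deviations from mean: 0.7625, 2.5625, -0.4375, -1.4375, -2.2375, -0.1375, -0.6375, 1.5625
Numerator Σ_{t=1}^{7}(x_t−x̄)(x_{t+1}−x̄) = 4.0773
Denominator Σ(x_t−x̄)² = 17.2788
r_1 = 4.0773 / 17.2788 = 0.236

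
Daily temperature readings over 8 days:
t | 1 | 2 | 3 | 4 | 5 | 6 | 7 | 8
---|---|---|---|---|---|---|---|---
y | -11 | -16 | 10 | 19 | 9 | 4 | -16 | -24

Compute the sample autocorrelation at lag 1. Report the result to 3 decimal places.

Mean ȳ = (-11 − 16 + 10 + 19 + 9 + 4 − 16 − 24)/8 = -3.1250
Deviations from mean: -7.8750, -12.8750, 13.1250, 22.1250, 12.1250, 7.1250, -12.8750, -20.8750
Σ(y_t−ȳ)(y_{t+1}−ȳ) = (101.3906) + (-168.9844) + (290.3906) + (268.2656) + (86.3906) + (-91.7344) + (268.7656) = 754.4844
Denominator Σ(y_t−ȳ)² = 1688.8750
r_1 = 754.4844 / 1688.8750 = 0.447

0.447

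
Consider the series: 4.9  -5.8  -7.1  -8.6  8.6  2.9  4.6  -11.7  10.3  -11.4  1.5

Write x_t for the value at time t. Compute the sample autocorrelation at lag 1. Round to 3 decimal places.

Mean x̄ = (4.9 − 5.8 − 7.1 − 8.6 + 8.6 + 2.9 + 4.6 − 11.7 + 10.3 − 11.4 + 1.5)/11 = -1.0727
Numerator Σ_{t=1}^{10}(x_t−x̄)(x_{t+1}−x̄) = -291.3844
Denominator Σ(x_t−x̄)² = 648.0818
r_1 = -291.3844 / 648.0818 = -0.450

-0.450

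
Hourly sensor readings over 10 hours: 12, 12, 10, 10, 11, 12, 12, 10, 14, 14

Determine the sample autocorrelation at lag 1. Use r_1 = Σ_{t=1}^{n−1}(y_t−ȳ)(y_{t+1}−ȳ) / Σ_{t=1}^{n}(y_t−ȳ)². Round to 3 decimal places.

Mean ȳ = (12 + 12 + 10 + 10 + 11 + 12 + 12 + 10 + 14 + 14)/10 = 11.7000
Numerator Σ_{t=1}^{9}(y_t−ȳ)(y_{t+1}−ȳ) = 4.4100
Denominator Σ(y_t−ȳ)² = 20.1000
r_1 = 4.4100 / 20.1000 = 0.219

0.219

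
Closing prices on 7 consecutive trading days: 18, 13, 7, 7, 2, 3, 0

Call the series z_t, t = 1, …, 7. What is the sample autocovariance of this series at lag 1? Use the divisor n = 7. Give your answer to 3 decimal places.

16.344

Mean z̄ = (18 + 13 + 7 + 7 + 2 + 3 + 0)/7 = 7.1429
Σ_{t=1}^{6}(z_t−z̄)(z_{t+1}−z̄) = 114.4082
γ_1 = 114.4082 / 7 = 16.344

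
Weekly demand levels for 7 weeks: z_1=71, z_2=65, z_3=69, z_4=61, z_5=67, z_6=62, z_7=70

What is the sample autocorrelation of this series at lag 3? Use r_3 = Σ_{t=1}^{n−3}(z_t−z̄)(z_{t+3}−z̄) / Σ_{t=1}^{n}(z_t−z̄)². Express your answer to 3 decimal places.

-0.615

Mean z̄ = (71 + 65 + 69 + 61 + 67 + 62 + 70)/7 = 66.4286
Deviations from mean: 4.5714, -1.4286, 2.5714, -5.4286, 0.5714, -4.4286, 3.5714
Numerator Σ_{t=1}^{4}(z_t−z̄)(z_{t+3}−z̄) = -56.4082
Denominator Σ(z_t−z̄)² = 91.7143
r_3 = -56.4082 / 91.7143 = -0.615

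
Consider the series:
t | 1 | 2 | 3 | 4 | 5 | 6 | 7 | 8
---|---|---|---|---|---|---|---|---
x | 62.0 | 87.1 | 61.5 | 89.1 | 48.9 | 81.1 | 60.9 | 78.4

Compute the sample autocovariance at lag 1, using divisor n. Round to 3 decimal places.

Mean x̄ = (62.0 + 87.1 + 61.5 + 89.1 + 48.9 + 81.1 + 60.9 + 78.4)/8 = 71.1250
Σ_{t=1}^{7}(x_t−x̄)(x_{t+1}−x̄) = -1270.1106
γ_1 = -1270.1106 / 8 = -158.764

-158.764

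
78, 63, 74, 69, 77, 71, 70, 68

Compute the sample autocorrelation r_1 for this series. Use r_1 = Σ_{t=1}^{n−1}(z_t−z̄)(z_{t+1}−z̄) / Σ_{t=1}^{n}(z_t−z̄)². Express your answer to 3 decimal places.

Mean z̄ = (78 + 63 + 74 + 69 + 77 + 71 + 70 + 68)/8 = 71.2500
Deviations from mean: 6.7500, -8.2500, 2.7500, -2.2500, 5.7500, -0.2500, -1.2500, -3.2500
Numerator Σ_{t=1}^{7}(z_t−z̄)(z_{t+1}−z̄) = -94.5625
Denominator Σ(z_t−z̄)² = 171.5000
r_1 = -94.5625 / 171.5000 = -0.551

-0.551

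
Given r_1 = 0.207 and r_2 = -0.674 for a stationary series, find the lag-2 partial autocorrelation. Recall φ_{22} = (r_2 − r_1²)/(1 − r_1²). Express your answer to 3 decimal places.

φ_{22} = (r_2 − r_1²) / (1 − r_1²)
r_1² = (0.207)² = 0.042849
Numerator = -0.674 − 0.0428 = -0.7168; denominator = 1 − 0.0428 = 0.9572
φ_{22} = -0.7168 / 0.9572 = -0.749

-0.749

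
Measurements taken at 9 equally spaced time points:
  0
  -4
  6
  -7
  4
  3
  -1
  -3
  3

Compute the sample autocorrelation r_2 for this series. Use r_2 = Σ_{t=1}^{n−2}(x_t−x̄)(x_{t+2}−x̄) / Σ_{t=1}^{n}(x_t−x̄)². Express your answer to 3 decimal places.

Mean x̄ = (0 − 4 + 6 − 7 + 4 + 3 − 1 − 3 + 3)/9 = 0.1111
Σ(x_t−x̄)(x_{t+2}−x̄) = (-0.6543) + (29.2346) + (22.9012) + (-20.5432) + (-4.3210) + (-8.9877) + (-3.2099) = 14.4198
Denominator Σ(x_t−x̄)² = 144.8889
r_2 = 14.4198 / 144.8889 = 0.100

0.100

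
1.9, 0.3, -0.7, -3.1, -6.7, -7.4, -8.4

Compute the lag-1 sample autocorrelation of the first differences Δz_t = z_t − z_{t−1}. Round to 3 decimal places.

-0.050

First differences Δz: -1.6, -1.0, -2.4, -3.6, -0.7, -1.0
Mean of differences = -1.7167
Numerator Σ(Δz_t−Δz̄)(Δz_{t+1}−Δz̄) = -0.3053
Denominator Σ(Δz_t−Δz̄)² = 6.0883
r_1(Δz) = -0.3053 / 6.0883 = -0.050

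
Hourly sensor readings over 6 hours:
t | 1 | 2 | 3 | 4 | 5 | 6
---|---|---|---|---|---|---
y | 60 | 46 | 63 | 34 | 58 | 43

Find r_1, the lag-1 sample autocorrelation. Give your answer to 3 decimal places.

-0.745

Mean ȳ = (60 + 46 + 63 + 34 + 58 + 43)/6 = 50.6667
Deviations from mean: 9.3333, -4.6667, 12.3333, -16.6667, 7.3333, -7.6667
Numerator Σ_{t=1}^{5}(y_t−ȳ)(y_{t+1}−ȳ) = -485.1111
Denominator Σ(y_t−ȳ)² = 651.3333
r_1 = -485.1111 / 651.3333 = -0.745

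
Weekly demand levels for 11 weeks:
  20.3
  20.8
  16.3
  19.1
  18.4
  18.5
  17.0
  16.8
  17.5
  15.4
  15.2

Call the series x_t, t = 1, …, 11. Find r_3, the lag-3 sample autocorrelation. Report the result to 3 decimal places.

Mean x̄ = (20.3 + 20.8 + 16.3 + 19.1 + 18.4 + 18.5 + 17.0 + 16.8 + 17.5 + 15.4 + 15.2)/11 = 17.7545
Numerator Σ_{t=1}^{8}(x_t−x̄)(x_{t+3}−x̄) = 6.7002
Denominator Σ(x_t−x̄)² = 34.2673
r_3 = 6.7002 / 34.2673 = 0.196

0.196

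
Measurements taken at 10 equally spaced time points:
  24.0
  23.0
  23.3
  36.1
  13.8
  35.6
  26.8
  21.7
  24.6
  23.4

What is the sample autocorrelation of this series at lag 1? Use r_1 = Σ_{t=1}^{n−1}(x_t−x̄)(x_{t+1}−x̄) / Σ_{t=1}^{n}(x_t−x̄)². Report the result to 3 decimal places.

-0.630

Mean x̄ = (24.0 + 23.0 + 23.3 + 36.1 + 13.8 + 35.6 + 26.8 + 21.7 + 24.6 + 23.4)/10 = 25.2300
Numerator Σ_{t=1}^{9}(x_t−x̄)(x_{t+1}−x̄) = -242.5899
Denominator Σ(x_t−x̄)² = 385.2210
r_1 = -242.5899 / 385.2210 = -0.630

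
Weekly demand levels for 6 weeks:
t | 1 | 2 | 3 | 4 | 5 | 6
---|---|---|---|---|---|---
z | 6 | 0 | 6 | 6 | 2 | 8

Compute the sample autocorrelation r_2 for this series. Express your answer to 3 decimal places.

-0.078

Mean z̄ = (6 + 0 + 6 + 6 + 2 + 8)/6 = 4.6667
Deviations from mean: 1.3333, -4.6667, 1.3333, 1.3333, -2.6667, 3.3333
Σ(z_t−z̄)(z_{t+2}−z̄) = (1.7778) + (-6.2222) + (-3.5556) + (4.4444) = -3.5556
Denominator Σ(z_t−z̄)² = 45.3333
r_2 = -3.5556 / 45.3333 = -0.078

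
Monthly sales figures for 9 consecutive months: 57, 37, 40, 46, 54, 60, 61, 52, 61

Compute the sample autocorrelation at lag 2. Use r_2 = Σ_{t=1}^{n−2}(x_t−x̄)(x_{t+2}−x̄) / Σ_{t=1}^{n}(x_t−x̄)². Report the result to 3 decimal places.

Mean x̄ = (57 + 37 + 40 + 46 + 54 + 60 + 61 + 52 + 61)/9 = 52.0000
Numerator Σ_{t=1}^{7}(x_t−x̄)(x_{t+2}−x̄) = 57.0000
Denominator Σ(x_t−x̄)² = 660.0000
r_2 = 57.0000 / 660.0000 = 0.086

0.086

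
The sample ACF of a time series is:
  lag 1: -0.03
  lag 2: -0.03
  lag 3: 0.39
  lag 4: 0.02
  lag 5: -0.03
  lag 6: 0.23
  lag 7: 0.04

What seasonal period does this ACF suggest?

The largest autocorrelation is r_3 = 0.39, with a weaker echo at lag 6 (0.23); the remaining lags stay at or below 0.04.
The dominant spike at lag 3 indicates a seasonal period of 3.

3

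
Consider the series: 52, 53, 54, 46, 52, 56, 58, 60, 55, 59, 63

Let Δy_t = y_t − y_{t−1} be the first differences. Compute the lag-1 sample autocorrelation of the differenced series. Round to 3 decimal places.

-0.239

First differences Δy: 1, 1, -8, 6, 4, 2, 2, -5, 4, 4
Mean of differences = 1.1000
Numerator Σ(Δy_t−Δȳ)(Δy_{t+1}−Δȳ) = -40.8100
Denominator Σ(Δy_t−Δȳ)² = 170.9000
r_1(Δy) = -40.8100 / 170.9000 = -0.239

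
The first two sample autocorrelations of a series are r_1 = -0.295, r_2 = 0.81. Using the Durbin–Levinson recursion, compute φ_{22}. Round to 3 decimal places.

φ_{22} = (r_2 − r_1²) / (1 − r_1²)
r_1² = (-0.295)² = 0.087025
Numerator = 0.81 − 0.0870 = 0.7230; denominator = 1 − 0.0870 = 0.9130
φ_{22} = 0.7230 / 0.9130 = 0.792

0.792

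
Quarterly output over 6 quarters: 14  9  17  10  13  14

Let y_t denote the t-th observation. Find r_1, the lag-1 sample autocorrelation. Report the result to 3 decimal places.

Mean ȳ = (14 + 9 + 17 + 10 + 13 + 14)/6 = 12.8333
Deviations from mean: 1.1667, -3.8333, 4.1667, -2.8333, 0.1667, 1.1667
Σ(y_t−ȳ)(y_{t+1}−ȳ) = (-4.4722) + (-15.9722) + (-11.8056) + (-0.4722) + (0.1944) = -32.5278
Denominator Σ(y_t−ȳ)² = 42.8333
r_1 = -32.5278 / 42.8333 = -0.759

-0.759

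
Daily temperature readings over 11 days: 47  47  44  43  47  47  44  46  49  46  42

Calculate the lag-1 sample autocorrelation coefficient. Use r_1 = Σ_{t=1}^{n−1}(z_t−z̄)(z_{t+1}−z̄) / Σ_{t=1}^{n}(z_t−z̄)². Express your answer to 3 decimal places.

0.011

Mean z̄ = (47 + 47 + 44 + 43 + 47 + 47 + 44 + 46 + 49 + 46 + 42)/11 = 45.6364
Numerator Σ_{t=1}^{10}(z_t−z̄)(z_{t+1}−z̄) = 0.5041
Denominator Σ(z_t−z̄)² = 44.5455
r_1 = 0.5041 / 44.5455 = 0.011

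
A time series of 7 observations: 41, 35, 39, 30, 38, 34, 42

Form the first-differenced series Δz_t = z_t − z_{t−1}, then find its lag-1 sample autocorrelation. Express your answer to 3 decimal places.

First differences Δz: -6, 4, -9, 8, -4, 8
Mean of differences = 0.1667
Numerator Σ(Δz_t−Δz̄)(Δz_{t+1}−Δz̄) = -195.8611
Denominator Σ(Δz_t−Δz̄)² = 276.8333
r_1(Δz) = -195.8611 / 276.8333 = -0.708

-0.708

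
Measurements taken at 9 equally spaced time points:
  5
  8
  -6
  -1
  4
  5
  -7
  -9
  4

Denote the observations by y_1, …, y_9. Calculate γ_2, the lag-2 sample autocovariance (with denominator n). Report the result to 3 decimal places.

Mean ȳ = (5 + 8 − 6 − 1 + 4 + 5 − 7 − 9 + 4)/9 = 0.3333
Σ_{t=1}^{7}(y_t−ȳ)(y_{t+2}−ȳ) = -166.5556
γ_2 = -166.5556 / 9 = -18.506

-18.506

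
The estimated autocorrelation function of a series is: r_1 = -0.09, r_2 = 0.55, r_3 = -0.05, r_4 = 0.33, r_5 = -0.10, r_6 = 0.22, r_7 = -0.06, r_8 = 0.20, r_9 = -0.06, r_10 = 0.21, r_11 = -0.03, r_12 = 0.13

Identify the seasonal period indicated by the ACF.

The largest autocorrelation is r_2 = 0.55, with weaker echoes at lags 4 (0.33), 6 (0.22), 8 (0.20) and 10 (0.21); the remaining lags stay at or below 0.13.
The dominant spike at lag 2 indicates a seasonal period of 2.

2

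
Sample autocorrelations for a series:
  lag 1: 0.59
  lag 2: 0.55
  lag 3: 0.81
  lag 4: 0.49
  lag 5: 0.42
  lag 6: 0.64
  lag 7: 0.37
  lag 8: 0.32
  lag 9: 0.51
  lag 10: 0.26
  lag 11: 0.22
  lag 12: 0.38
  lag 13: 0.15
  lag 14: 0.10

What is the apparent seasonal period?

The largest autocorrelation is r_3 = 0.81, with a weaker echo at lag 6 (0.64); the remaining lags stay at or below 0.59. The elevated value at lag 1 (0.59), dropping to 0.55 at lag 2, reflects decaying short-term dependence rather than seasonality.
The dominant spike at lag 3 indicates a seasonal period of 3.

3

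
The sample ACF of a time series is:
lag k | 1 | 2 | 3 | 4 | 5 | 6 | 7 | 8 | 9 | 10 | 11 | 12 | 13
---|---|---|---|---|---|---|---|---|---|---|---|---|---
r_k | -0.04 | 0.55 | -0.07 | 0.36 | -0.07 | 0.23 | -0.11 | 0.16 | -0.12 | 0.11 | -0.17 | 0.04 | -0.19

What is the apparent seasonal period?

2

The largest autocorrelation is r_2 = 0.55, with weaker echoes at lags 4 (0.36), 6 (0.23) and 8 (0.16); the remaining lags stay at or below 0.11.
The dominant spike at lag 2 indicates a seasonal period of 2.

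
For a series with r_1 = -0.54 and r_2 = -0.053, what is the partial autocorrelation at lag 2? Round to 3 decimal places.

φ_{22} = (r_2 − r_1²) / (1 − r_1²)
r_1² = (-0.54)² = 0.2916
Numerator = -0.053 − 0.2916 = -0.3446; denominator = 1 − 0.2916 = 0.7084
φ_{22} = -0.3446 / 0.7084 = -0.486

-0.486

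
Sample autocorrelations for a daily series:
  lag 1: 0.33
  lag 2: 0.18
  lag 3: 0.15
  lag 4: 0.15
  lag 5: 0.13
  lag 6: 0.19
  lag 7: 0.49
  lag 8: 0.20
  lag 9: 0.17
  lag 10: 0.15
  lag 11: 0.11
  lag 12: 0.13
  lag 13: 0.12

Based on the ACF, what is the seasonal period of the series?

The largest autocorrelation is r_7 = 0.49; the remaining lags stay at or below 0.33. The elevated value at lag 1 (0.33), dropping to 0.18 at lag 2, reflects decaying short-term dependence rather than seasonality.
The dominant spike at lag 7 indicates a seasonal period of 7.

7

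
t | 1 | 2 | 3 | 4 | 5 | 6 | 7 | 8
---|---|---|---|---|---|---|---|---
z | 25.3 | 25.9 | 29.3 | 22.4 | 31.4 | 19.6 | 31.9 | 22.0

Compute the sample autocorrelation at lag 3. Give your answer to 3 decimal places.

-0.426

Mean z̄ = (25.3 + 25.9 + 29.3 + 22.4 + 31.4 + 19.6 + 31.9 + 22.0)/8 = 25.9750
Σ(z_t−z̄)(z_{t+3}−z̄) = (2.4131) + (-0.4069) + (-21.1969) + (-21.1819) + (-21.5644) = -61.9369
Denominator Σ(z_t−z̄)² = 145.2750
r_3 = -61.9369 / 145.2750 = -0.426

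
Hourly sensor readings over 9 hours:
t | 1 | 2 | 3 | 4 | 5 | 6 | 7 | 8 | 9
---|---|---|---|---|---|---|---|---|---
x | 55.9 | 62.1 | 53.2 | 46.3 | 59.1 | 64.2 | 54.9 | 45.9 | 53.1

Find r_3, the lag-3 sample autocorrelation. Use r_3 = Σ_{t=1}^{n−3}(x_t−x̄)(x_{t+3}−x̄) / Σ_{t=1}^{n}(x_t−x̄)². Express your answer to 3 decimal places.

-0.154

Mean x̄ = (55.9 + 62.1 + 53.2 + 46.3 + 59.1 + 64.2 + 54.9 + 45.9 + 53.1)/9 = 54.9667
Numerator Σ_{t=1}^{6}(x_t−x̄)(x_{t+3}−x̄) = -49.0500
Denominator Σ(x_t−x̄)² = 318.0200
r_3 = -49.0500 / 318.0200 = -0.154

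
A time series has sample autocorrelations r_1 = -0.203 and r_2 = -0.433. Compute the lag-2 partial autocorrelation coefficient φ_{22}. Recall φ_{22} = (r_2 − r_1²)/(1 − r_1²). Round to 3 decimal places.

-0.495

φ_{22} = (r_2 − r_1²) / (1 − r_1²)
r_1² = (-0.203)² = 0.041209
Numerator = -0.433 − 0.0412 = -0.4742; denominator = 1 − 0.0412 = 0.9588
φ_{22} = -0.4742 / 0.9588 = -0.495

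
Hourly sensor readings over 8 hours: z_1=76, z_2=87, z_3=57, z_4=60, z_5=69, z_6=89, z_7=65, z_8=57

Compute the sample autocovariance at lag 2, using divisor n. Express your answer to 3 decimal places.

-83.375

Mean z̄ = (76 + 87 + 57 + 60 + 69 + 89 + 65 + 57)/8 = 70.0000
Deviations: 6.0000, 17.0000, -13.0000, -10.0000, -1.0000, 19.0000, -5.0000, -13.0000
Σ_{t=1}^{6}(z_t−z̄)(z_{t+2}−z̄) = -667.0000
γ_2 = -667.0000 / 8 = -83.375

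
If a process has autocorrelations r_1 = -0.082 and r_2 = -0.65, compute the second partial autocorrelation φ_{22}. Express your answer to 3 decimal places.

φ_{22} = (r_2 − r_1²) / (1 − r_1²)
r_1² = (-0.082)² = 0.006724
Numerator = -0.65 − 0.0067 = -0.6567; denominator = 1 − 0.0067 = 0.9933
φ_{22} = -0.6567 / 0.9933 = -0.661

-0.661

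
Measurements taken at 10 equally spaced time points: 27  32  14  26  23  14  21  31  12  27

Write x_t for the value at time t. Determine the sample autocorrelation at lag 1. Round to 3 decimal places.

Mean x̄ = (27 + 32 + 14 + 26 + 23 + 14 + 21 + 31 + 12 + 27)/10 = 22.7000
Numerator Σ_{t=1}^{9}(x_t−x̄)(x_{t+1}−x̄) = -205.3900
Denominator Σ(x_t−x̄)² = 472.1000
r_1 = -205.3900 / 472.1000 = -0.435

-0.435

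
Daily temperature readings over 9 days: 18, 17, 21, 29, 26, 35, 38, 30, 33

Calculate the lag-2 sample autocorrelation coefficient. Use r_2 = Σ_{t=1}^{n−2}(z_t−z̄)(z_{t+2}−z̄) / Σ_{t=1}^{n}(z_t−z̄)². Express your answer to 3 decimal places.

0.285

Mean z̄ = (18 + 17 + 21 + 29 + 26 + 35 + 38 + 30 + 33)/9 = 27.4444
Numerator Σ_{t=1}^{7}(z_t−z̄)(z_{t+2}−z̄) = 128.3827
Denominator Σ(z_t−z̄)² = 450.2222
r_2 = 128.3827 / 450.2222 = 0.285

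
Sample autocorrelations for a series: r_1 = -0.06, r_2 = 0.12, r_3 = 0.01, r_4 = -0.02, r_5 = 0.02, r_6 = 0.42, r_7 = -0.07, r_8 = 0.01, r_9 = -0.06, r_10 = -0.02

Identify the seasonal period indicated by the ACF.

The largest autocorrelation is r_6 = 0.42; the remaining lags stay at or below 0.12.
The dominant spike at lag 6 indicates a seasonal period of 6.

6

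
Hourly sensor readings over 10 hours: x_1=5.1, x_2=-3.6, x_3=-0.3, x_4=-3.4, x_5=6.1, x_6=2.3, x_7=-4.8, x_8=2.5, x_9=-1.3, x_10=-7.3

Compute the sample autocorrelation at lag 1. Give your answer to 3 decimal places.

-0.235

Mean x̄ = (5.1 − 3.6 − 0.3 − 3.4 + 6.1 + 2.3 − 4.8 + 2.5 − 1.3 − 7.3)/10 = -0.4700
Numerator Σ_{t=1}^{9}(x_t−x̄)(x_{t+1}−x̄) = -41.1659
Denominator Σ(x_t−x̄)² = 175.1810
r_1 = -41.1659 / 175.1810 = -0.235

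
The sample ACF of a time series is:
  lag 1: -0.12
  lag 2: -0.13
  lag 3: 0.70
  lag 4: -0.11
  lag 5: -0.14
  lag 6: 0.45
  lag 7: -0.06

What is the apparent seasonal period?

3

The largest autocorrelation is r_3 = 0.70, with a weaker echo at lag 6 (0.45); the remaining lags stay at or below -0.06.
The dominant spike at lag 3 indicates a seasonal period of 3.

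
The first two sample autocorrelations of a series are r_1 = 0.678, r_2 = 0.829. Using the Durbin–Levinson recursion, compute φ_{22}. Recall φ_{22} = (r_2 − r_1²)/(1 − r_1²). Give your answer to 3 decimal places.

φ_{22} = (r_2 − r_1²) / (1 − r_1²)
r_1² = (0.678)² = 0.459684
Numerator = 0.829 − 0.4597 = 0.3693; denominator = 1 − 0.4597 = 0.5403
φ_{22} = 0.3693 / 0.5403 = 0.684

0.684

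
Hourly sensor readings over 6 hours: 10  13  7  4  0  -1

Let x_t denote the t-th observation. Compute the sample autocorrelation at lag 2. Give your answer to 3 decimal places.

-0.020

Mean x̄ = (10 + 13 + 7 + 4 + 0 − 1)/6 = 5.5000
Deviations from mean: 4.5000, 7.5000, 1.5000, -1.5000, -5.5000, -6.5000
Numerator Σ_{t=1}^{4}(x_t−x̄)(x_{t+2}−x̄) = -3.0000
Denominator Σ(x_t−x̄)² = 153.5000
r_2 = -3.0000 / 153.5000 = -0.020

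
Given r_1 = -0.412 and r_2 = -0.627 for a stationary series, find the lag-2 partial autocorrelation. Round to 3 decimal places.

φ_{22} = (r_2 − r_1²) / (1 − r_1²)
r_1² = (-0.412)² = 0.169744
Numerator = -0.627 − 0.1697 = -0.7967; denominator = 1 − 0.1697 = 0.8303
φ_{22} = -0.7967 / 0.8303 = -0.960

-0.960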